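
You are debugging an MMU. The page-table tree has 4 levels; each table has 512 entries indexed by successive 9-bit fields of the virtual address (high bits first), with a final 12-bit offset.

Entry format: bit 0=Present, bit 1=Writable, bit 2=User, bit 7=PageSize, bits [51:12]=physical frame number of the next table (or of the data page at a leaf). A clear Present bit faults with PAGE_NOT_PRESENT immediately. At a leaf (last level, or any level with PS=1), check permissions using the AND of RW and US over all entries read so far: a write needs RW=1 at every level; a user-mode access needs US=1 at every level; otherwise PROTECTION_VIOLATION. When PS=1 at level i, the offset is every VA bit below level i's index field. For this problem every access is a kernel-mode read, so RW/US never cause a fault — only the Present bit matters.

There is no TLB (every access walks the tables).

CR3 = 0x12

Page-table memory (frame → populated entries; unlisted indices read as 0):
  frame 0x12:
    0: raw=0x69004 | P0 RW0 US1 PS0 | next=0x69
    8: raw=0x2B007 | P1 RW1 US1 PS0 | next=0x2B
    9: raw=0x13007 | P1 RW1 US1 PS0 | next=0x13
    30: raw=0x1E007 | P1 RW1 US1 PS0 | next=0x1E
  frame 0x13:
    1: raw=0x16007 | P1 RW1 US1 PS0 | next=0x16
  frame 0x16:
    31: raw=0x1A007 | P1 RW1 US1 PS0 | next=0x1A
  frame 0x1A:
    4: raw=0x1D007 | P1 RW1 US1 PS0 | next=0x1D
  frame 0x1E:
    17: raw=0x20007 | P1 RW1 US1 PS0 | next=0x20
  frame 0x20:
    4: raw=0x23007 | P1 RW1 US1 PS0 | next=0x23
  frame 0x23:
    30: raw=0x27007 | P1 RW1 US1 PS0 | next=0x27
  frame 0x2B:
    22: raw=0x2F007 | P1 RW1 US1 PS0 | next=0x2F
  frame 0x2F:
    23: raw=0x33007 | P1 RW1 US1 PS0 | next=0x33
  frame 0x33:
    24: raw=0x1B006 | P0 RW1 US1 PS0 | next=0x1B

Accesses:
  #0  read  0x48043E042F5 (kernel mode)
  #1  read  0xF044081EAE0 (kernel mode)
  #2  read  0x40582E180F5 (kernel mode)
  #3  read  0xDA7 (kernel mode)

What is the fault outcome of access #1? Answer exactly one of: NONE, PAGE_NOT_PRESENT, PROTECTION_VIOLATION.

Trace:
#0 VA=0x48043E042F5 (r,kernel):
  [0] read 0x12 idx=9: raw=0x13007 flags P=1 W=1 U=1 S=0
  [1] read 0x13 idx=1: raw=0x16007 flags P=1 W=1 U=1 S=0
  [2] read 0x16 idx=31: raw=0x1A007 flags P=1 W=1 U=1 S=0
  [3] read 0x1A idx=4: raw=0x1D007 flags P=1 W=1 U=1 S=0
  ✓ 0x1D2F5  — 4 lookups
#1 VA=0xF044081EAE0 (r,kernel):
  [0] read 0x12 idx=30: raw=0x1E007 flags P=1 W=1 U=1 S=0
  [1] read 0x1E idx=17: raw=0x20007 flags P=1 W=1 U=1 S=0
  [2] read 0x20 idx=4: raw=0x23007 flags P=1 W=1 U=1 S=0
  [3] read 0x23 idx=30: raw=0x27007 flags P=1 W=1 U=1 S=0
  ✓ 0x27AE0  — 4 lookups
#2 VA=0x40582E180F5 (r,kernel):
  [0] read 0x12 idx=8: raw=0x2B007 flags P=1 W=1 U=1 S=0
  [1] read 0x2B idx=22: raw=0x2F007 flags P=1 W=1 U=1 S=0
  [2] read 0x2F idx=23: raw=0x33007 flags P=1 W=1 U=1 S=0
  [3] read 0x33 idx=24: raw=0x1B006 flags P=0 W=1 U=1 S=0
  ⇒ fault: PAGE_NOT_PRESENT  — 4 lookups
#3 VA=0xDA7 (r,kernel):
  [0] read 0x12 idx=0: raw=0x69004 flags P=0 W=0 U=1 S=0
  ⇒ fault: PAGE_NOT_PRESENT  — 1 lookups

Access #1 fault: NONE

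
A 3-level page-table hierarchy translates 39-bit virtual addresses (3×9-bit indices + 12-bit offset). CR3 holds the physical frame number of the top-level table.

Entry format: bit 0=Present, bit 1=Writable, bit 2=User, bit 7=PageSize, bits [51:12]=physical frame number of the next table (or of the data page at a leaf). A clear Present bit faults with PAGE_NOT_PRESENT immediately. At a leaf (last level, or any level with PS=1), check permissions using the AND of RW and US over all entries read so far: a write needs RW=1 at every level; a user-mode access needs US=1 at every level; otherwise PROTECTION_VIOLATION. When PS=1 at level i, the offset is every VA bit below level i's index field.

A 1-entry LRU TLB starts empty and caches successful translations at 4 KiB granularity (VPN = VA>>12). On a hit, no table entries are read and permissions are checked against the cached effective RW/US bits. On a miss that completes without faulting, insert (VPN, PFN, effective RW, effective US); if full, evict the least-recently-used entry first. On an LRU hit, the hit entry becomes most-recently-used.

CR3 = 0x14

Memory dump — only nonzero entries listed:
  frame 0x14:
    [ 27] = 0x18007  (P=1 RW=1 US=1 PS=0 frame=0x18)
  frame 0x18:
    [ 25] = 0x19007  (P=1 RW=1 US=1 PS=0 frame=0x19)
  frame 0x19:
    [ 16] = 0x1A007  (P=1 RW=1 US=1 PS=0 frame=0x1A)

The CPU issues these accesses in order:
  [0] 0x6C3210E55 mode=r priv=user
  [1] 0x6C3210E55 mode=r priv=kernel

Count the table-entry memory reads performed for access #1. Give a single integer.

Per-access translation:
#0 VA=0x6C3210E55 (r,user):
  L0: frame=0x14 idx=27 entry=0x18007 [P=1 RW=1 US=1 PS=0]
  L1: frame=0x18 idx=25 entry=0x19007 [P=1 RW=1 US=1 PS=0]
  L2: frame=0x19 idx=16 entry=0x1A007 [P=1 RW=1 US=1 PS=0]
  → PA=0x1AE55  (3 entries read)
#1 VA=0x6C3210E55 (r,kernel):
  TLB hit vpn=0x6C3210 → PA=0x1AE55

Entries read for #1: 0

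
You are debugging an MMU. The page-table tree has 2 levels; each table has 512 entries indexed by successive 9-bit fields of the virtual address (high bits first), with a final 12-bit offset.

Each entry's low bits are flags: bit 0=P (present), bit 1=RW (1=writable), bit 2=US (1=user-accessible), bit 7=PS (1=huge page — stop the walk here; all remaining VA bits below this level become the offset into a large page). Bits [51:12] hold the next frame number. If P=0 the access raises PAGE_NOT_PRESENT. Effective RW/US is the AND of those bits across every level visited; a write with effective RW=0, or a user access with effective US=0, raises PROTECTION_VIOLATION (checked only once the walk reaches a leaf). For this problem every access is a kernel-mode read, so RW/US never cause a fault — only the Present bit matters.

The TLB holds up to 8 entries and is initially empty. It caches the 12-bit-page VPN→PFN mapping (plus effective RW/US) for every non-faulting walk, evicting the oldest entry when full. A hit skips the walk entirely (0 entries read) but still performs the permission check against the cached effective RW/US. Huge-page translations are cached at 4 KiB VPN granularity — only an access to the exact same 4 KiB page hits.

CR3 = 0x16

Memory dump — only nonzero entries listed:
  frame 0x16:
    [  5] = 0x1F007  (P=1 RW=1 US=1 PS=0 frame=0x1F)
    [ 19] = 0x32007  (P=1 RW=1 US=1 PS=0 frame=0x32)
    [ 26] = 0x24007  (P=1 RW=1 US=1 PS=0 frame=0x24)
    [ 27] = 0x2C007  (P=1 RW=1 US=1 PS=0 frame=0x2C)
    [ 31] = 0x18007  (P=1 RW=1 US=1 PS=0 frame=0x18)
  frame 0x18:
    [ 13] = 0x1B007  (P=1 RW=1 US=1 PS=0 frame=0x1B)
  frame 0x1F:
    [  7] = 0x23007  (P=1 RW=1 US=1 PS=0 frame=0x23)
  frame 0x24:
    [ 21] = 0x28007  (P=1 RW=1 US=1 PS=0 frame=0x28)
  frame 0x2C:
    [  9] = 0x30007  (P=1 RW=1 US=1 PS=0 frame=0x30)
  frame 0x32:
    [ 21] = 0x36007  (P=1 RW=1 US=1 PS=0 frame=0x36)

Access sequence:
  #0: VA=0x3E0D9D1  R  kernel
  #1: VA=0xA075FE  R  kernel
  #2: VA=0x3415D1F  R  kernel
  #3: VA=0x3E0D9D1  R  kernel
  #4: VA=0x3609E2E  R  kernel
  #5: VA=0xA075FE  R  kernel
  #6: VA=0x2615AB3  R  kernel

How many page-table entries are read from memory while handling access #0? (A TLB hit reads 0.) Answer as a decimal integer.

Walk each access:
#0 VA=0x3E0D9D1 (r,kernel):
  L0 @0x16[31] → 0x18007  P=1,RW=1,US=1,PS=0
  L1 @0x18[13] → 0x1B007  P=1,RW=1,US=1,PS=0
  → PA=0x1B9D1  (2 entries read)
#1 VA=0xA075FE (r,kernel):
  L0 @0x16[5] → 0x1F007  P=1,RW=1,US=1,PS=0
  L1 @0x1F[7] → 0x23007  P=1,RW=1,US=1,PS=0
  → PA=0x235FE  (2 entries read)
#2 VA=0x3415D1F (r,kernel):
  L0 @0x16[26] → 0x24007  P=1,RW=1,US=1,PS=0
  L1 @0x24[21] → 0x28007  P=1,RW=1,US=1,PS=0
  → PA=0x28D1F  (2 entries read)
#3 VA=0x3E0D9D1 (r,kernel):
  TLB hit vpn=0x3E0D → PA=0x1B9D1
#4 VA=0x3609E2E (r,kernel):
  L0 @0x16[27] → 0x2C007  P=1,RW=1,US=1,PS=0
  L1 @0x2C[9] → 0x30007  P=1,RW=1,US=1,PS=0
  → PA=0x30E2E  (2 entries read)
#5 VA=0xA075FE (r,kernel):
  TLB hit vpn=0xA07 → PA=0x235FE
#6 VA=0x2615AB3 (r,kernel):
  L0 @0x16[19] → 0x32007  P=1,RW=1,US=1,PS=0
  L1 @0x32[21] → 0x36007  P=1,RW=1,US=1,PS=0
  → PA=0x36AB3  (2 entries read)

Entries read for #0: 2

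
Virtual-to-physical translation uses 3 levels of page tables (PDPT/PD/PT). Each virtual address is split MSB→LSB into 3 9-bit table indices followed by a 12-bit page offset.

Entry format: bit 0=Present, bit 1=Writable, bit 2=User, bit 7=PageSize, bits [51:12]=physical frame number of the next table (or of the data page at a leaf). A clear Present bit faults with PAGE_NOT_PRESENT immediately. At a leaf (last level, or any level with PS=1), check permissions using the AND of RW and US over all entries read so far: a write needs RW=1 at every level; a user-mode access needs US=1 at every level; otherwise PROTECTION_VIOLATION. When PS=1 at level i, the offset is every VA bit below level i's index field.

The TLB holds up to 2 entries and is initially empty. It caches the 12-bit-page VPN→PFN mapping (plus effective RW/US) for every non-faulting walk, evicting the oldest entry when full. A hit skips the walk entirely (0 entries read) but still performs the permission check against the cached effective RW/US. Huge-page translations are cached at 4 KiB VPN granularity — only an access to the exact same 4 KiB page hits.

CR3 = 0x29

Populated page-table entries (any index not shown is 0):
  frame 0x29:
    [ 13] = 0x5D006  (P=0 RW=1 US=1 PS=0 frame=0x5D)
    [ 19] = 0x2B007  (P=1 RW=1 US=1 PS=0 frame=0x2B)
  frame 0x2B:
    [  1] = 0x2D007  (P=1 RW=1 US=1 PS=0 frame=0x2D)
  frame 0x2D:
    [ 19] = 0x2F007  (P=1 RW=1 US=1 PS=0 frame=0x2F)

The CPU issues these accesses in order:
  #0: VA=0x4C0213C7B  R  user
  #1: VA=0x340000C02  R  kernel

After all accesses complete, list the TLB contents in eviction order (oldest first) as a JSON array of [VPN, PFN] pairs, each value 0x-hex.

Walk each access:
#0 VA=0x4C0213C7B (r,user):
  lvl0: tbl 0x29, slot 19 ⇒ 0x2B007 (P1/RW1/US1/PS0)
  lvl1: tbl 0x2B, slot 1 ⇒ 0x2D007 (P1/RW1/US1/PS0)
  lvl2: tbl 0x2D, slot 19 ⇒ 0x2F007 (P1/RW1/US1/PS0)
  ✓ 0x2FC7B  — 3 lookups
#1 VA=0x340000C02 (r,kernel):
  lvl0: tbl 0x29, slot 13 ⇒ 0x5D006 (P0/RW1/US1/PS0)
  ✗ PAGE_NOT_PRESENT  [1 reads]

TLB: [["0x4C0213", "0x2F"]]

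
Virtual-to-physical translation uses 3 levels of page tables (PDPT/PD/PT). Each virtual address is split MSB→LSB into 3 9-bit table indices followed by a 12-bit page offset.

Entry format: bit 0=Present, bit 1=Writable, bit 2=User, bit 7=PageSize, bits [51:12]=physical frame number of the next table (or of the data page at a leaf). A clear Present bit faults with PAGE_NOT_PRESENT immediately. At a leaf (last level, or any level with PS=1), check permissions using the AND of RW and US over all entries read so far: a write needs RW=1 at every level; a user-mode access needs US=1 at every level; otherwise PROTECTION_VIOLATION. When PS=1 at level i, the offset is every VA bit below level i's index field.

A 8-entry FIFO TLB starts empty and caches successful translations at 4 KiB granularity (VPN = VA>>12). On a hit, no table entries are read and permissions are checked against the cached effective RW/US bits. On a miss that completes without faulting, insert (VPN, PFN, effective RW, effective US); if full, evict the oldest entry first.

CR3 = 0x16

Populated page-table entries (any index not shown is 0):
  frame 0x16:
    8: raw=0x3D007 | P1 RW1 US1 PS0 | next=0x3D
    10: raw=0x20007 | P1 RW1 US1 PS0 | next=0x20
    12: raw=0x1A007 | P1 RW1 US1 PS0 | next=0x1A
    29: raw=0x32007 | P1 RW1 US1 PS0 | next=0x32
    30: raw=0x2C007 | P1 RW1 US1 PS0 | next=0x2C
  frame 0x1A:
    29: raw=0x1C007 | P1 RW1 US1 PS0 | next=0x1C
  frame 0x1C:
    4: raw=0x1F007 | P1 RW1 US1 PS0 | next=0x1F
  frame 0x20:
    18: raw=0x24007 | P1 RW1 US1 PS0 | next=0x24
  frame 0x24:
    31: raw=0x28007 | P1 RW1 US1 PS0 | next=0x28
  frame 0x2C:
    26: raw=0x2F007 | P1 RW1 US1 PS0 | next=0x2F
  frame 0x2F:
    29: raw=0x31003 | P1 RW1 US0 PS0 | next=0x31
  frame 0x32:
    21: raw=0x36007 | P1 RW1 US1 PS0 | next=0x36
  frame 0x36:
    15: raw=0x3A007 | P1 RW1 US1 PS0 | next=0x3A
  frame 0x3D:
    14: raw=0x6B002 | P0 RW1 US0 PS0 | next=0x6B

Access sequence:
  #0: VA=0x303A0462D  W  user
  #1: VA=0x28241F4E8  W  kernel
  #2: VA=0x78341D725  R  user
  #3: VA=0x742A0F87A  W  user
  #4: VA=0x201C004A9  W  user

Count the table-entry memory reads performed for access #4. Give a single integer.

Walk each access:
#0 VA=0x303A0462D (w,user):
  L0: frame=0x16 idx=12 entry=0x1A007 [P=1 RW=1 US=1 PS=0]
  L1: frame=0x1A idx=29 entry=0x1C007 [P=1 RW=1 US=1 PS=0]
  L2: frame=0x1C idx=4 entry=0x1F007 [P=1 RW=1 US=1 PS=0]
  → PA=0x1F62D  (3 entries read)
#1 VA=0x28241F4E8 (w,kernel):
  L0: frame=0x16 idx=10 entry=0x20007 [P=1 RW=1 US=1 PS=0]
  L1: frame=0x20 idx=18 entry=0x24007 [P=1 RW=1 US=1 PS=0]
  L2: frame=0x24 idx=31 entry=0x28007 [P=1 RW=1 US=1 PS=0]
  → PA=0x284E8  (3 entries read)
#2 VA=0x78341D725 (r,user):
  L0: frame=0x16 idx=30 entry=0x2C007 [P=1 RW=1 US=1 PS=0]
  L1: frame=0x2C idx=26 entry=0x2F007 [P=1 RW=1 US=1 PS=0]
  L2: frame=0x2F idx=29 entry=0x31003 [P=1 RW=1 US=0 PS=0]
  → PROTECTION_VIOLATION  (3 entries read)
#3 VA=0x742A0F87A (w,user):
  L0: frame=0x16 idx=29 entry=0x32007 [P=1 RW=1 US=1 PS=0]
  L1: frame=0x32 idx=21 entry=0x36007 [P=1 RW=1 US=1 PS=0]
  L2: frame=0x36 idx=15 entry=0x3A007 [P=1 RW=1 US=1 PS=0]
  → PA=0x3A87A  (3 entries read)
#4 VA=0x201C004A9 (w,user):
  L0: frame=0x16 idx=8 entry=0x3D007 [P=1 RW=1 US=1 PS=0]
  L1: frame=0x3D idx=14 entry=0x6B002 [P=0 RW=1 US=0 PS=0]
  → PAGE_NOT_PRESENT  (2 entries read)

Entries read for #4: 2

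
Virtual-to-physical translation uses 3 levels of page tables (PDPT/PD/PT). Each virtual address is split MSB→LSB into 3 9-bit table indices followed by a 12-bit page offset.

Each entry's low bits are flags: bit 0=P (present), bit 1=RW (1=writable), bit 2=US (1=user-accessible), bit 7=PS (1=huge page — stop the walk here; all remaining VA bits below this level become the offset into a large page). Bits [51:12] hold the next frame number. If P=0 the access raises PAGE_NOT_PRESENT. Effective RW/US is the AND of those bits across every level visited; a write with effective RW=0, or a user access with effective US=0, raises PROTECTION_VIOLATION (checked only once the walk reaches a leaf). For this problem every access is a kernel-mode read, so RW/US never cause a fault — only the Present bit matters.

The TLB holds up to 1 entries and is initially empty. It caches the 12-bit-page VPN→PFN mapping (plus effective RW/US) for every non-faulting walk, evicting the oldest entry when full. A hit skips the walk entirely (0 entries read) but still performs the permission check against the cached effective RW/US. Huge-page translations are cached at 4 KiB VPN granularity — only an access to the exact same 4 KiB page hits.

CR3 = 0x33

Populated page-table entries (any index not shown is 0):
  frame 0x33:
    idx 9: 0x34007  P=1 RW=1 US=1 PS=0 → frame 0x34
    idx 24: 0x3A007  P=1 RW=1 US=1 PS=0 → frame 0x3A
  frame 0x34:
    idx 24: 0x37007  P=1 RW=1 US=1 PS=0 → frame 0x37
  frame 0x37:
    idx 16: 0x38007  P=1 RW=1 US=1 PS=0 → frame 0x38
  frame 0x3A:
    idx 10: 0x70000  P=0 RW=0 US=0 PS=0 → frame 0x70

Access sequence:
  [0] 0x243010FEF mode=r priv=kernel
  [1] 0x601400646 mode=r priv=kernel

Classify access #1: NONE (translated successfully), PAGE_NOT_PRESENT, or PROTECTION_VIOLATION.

Trace:
#0 VA=0x243010FEF (r,kernel):
  lvl0: tbl 0x33, slot 9 ⇒ 0x34007 (P1/RW1/US1/PS0)
  lvl1: tbl 0x34, slot 24 ⇒ 0x37007 (P1/RW1/US1/PS0)
  lvl2: tbl 0x37, slot 16 ⇒ 0x38007 (P1/RW1/US1/PS0)
  ⇒ phys 0x38FEF  [3 reads]
#1 VA=0x601400646 (r,kernel):
  lvl0: tbl 0x33, slot 24 ⇒ 0x3A007 (P1/RW1/US1/PS0)
  lvl1: tbl 0x3A, slot 10 ⇒ 0x70000 (P0/RW0/US0/PS0)
  → PAGE_NOT_PRESENT  (2 entries read)

Access #1 fault: PAGE_NOT_PRESENT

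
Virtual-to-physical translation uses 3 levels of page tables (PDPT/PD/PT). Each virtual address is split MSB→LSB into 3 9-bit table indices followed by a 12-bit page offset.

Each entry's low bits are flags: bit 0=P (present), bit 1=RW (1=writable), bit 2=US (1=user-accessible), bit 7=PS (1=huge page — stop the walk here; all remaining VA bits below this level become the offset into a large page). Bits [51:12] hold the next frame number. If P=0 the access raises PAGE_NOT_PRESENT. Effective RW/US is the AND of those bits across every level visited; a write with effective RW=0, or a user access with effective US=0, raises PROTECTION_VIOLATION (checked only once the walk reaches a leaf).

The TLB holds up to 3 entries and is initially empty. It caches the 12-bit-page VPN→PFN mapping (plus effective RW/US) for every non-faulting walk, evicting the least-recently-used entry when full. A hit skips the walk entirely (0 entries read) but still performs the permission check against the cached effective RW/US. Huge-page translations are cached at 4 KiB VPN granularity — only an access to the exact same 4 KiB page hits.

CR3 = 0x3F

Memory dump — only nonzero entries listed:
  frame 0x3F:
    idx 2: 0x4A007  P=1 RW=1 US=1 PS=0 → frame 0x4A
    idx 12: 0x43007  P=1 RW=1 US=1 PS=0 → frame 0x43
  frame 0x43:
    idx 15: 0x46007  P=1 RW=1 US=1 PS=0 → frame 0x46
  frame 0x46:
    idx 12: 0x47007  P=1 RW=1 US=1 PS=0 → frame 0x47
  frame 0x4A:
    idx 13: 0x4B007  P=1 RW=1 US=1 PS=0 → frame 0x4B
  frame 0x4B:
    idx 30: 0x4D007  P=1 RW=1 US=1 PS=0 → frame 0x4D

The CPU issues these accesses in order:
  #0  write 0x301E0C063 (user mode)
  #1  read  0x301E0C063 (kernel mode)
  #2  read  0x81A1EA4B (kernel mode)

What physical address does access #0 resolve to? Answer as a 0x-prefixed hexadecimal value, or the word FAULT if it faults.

Trace:
#0 VA=0x301E0C063 (w,user):
  lvl0: tbl 0x3F, slot 12 ⇒ 0x43007 (P1/RW1/US1/PS0)
  lvl1: tbl 0x43, slot 15 ⇒ 0x46007 (P1/RW1/US1/PS0)
  lvl2: tbl 0x46, slot 12 ⇒ 0x47007 (P1/RW1/US1/PS0)
  → PA=0x47063  (3 entries read)
#1 VA=0x301E0C063 (r,kernel):
  TLB hit vpn=0x301E0C → PA=0x47063
#2 VA=0x81A1EA4B (r,kernel):
  lvl0: tbl 0x3F, slot 2 ⇒ 0x4A007 (P1/RW1/US1/PS0)
  lvl1: tbl 0x4A, slot 13 ⇒ 0x4B007 (P1/RW1/US1/PS0)
  lvl2: tbl 0x4B, slot 30 ⇒ 0x4D007 (P1/RW1/US1/PS0)
  → PA=0x4DA4B  (3 entries read)

Access #0 PA: 0x47063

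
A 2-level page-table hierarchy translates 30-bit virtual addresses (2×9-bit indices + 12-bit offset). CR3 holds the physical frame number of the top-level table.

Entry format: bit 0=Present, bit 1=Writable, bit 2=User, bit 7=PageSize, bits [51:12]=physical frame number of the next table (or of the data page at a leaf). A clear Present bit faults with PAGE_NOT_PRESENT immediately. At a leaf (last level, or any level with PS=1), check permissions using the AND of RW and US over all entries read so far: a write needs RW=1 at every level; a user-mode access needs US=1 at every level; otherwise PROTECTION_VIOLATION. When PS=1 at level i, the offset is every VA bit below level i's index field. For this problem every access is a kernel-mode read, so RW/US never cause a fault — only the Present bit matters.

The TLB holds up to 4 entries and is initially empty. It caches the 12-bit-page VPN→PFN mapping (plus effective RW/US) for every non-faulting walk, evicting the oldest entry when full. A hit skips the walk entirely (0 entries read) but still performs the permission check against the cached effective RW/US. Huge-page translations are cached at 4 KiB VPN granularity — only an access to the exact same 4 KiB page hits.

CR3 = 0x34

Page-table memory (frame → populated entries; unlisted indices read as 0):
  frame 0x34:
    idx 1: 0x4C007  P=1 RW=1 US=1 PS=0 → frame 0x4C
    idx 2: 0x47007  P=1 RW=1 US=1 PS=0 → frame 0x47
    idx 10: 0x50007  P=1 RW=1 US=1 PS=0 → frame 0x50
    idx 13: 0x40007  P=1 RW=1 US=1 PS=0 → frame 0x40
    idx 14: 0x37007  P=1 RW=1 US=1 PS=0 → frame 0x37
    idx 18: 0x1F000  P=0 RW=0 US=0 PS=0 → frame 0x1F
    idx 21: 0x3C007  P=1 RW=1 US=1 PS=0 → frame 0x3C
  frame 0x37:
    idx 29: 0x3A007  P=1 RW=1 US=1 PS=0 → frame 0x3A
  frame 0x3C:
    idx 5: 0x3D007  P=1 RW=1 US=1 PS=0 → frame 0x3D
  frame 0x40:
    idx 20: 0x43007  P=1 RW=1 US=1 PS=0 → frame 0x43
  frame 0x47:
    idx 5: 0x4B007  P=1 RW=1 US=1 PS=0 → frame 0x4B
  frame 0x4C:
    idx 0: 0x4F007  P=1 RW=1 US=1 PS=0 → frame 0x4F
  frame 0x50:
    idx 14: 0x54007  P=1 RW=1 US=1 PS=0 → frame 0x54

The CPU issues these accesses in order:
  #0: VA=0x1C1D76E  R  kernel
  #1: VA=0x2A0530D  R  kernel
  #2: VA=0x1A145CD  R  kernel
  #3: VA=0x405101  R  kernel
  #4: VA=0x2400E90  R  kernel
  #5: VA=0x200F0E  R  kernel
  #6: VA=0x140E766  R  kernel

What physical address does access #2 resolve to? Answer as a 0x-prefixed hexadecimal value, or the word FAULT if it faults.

Walk each access:
#0 VA=0x1C1D76E (r,kernel):
  L0: frame=0x34 idx=14 entry=0x37007 [P=1 RW=1 US=1 PS=0]
  L1: frame=0x37 idx=29 entry=0x3A007 [P=1 RW=1 US=1 PS=0]
  → PA=0x3A76E  (2 entries read)
#1 VA=0x2A0530D (r,kernel):
  L0: frame=0x34 idx=21 entry=0x3C007 [P=1 RW=1 US=1 PS=0]
  L1: frame=0x3C idx=5 entry=0x3D007 [P=1 RW=1 US=1 PS=0]
  → PA=0x3D30D  (2 entries read)
#2 VA=0x1A145CD (r,kernel):
  L0: frame=0x34 idx=13 entry=0x40007 [P=1 RW=1 US=1 PS=0]
  L1: frame=0x40 idx=20 entry=0x43007 [P=1 RW=1 US=1 PS=0]
  → PA=0x435CD  (2 entries read)
#3 VA=0x405101 (r,kernel):
  L0: frame=0x34 idx=2 entry=0x47007 [P=1 RW=1 US=1 PS=0]
  L1: frame=0x47 idx=5 entry=0x4B007 [P=1 RW=1 US=1 PS=0]
  → PA=0x4B101  (2 entries read)
#4 VA=0x2400E90 (r,kernel):
  L0: frame=0x34 idx=18 entry=0x1F000 [P=0 RW=0 US=0 PS=0]
  → PAGE_NOT_PRESENT  (1 entries read)
#5 VA=0x200F0E (r,kernel):
  L0: frame=0x34 idx=1 entry=0x4C007 [P=1 RW=1 US=1 PS=0]
  L1: frame=0x4C idx=0 entry=0x4F007 [P=1 RW=1 US=1 PS=0]
  → PA=0x4FF0E  (2 entries read)
#6 VA=0x140E766 (r,kernel):
  L0: frame=0x34 idx=10 entry=0x50007 [P=1 RW=1 US=1 PS=0]
  L1: frame=0x50 idx=14 entry=0x54007 [P=1 RW=1 US=1 PS=0]
  → PA=0x54766  (2 entries read)

Access #2 PA: 0x435CD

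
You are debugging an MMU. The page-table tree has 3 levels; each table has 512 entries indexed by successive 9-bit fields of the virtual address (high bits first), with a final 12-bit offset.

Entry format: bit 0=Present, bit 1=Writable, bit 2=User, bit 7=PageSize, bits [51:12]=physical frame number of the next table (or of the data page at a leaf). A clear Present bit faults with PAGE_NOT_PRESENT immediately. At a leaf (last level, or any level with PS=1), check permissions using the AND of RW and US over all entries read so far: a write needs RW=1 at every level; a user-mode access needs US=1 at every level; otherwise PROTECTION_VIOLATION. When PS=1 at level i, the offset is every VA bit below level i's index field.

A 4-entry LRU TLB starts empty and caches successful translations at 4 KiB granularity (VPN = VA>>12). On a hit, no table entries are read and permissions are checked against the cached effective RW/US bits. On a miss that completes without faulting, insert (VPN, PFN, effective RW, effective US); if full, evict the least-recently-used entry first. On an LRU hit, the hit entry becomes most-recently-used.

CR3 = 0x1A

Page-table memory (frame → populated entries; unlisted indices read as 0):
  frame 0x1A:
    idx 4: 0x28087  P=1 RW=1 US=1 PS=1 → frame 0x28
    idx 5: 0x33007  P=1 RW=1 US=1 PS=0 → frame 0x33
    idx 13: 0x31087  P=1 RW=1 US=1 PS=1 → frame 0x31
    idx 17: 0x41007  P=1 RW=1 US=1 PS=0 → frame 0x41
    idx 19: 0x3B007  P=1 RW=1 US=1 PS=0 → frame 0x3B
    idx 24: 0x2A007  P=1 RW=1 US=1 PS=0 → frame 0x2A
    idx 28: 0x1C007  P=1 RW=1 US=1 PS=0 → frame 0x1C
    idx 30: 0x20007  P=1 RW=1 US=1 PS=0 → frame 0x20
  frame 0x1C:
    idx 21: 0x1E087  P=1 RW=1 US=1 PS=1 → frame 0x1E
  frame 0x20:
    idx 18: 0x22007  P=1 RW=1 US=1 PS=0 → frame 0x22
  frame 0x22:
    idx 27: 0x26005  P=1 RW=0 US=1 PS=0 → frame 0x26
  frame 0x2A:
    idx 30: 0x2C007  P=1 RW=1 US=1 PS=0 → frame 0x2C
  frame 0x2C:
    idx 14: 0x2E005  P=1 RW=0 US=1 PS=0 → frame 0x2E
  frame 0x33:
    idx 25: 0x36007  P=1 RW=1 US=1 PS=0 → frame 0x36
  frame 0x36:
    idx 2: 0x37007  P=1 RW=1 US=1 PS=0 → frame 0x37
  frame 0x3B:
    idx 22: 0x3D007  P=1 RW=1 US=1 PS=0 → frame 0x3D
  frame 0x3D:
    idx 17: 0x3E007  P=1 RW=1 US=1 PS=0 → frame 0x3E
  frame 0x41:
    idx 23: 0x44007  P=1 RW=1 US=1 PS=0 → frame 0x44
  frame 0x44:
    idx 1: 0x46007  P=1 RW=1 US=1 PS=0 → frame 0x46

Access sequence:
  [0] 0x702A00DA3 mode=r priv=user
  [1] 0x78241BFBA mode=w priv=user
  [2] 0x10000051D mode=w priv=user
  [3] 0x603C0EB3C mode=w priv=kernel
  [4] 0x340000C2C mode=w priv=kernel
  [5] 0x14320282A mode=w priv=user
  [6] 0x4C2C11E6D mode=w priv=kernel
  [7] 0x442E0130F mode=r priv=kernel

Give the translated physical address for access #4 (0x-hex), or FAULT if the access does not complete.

Trace:
#0 VA=0x702A00DA3 (r,user):
  L0 @0x1A[28] → 0x1C007  P=1,RW=1,US=1,PS=0
  L1 @0x1C[21] → 0x1E087  P=1,RW=1,US=1,PS=1
  ✓ 0x1EDA3 (huge @L1)  — 2 lookups
#1 VA=0x78241BFBA (w,user):
  L0 @0x1A[30] → 0x20007  P=1,RW=1,US=1,PS=0
  L1 @0x20[18] → 0x22007  P=1,RW=1,US=1,PS=0
  L2 @0x22[27] → 0x26005  P=1,RW=0,US=1,PS=0
  ✗ PROTECTION_VIOLATION  [3 reads]
#2 VA=0x10000051D (w,user):
  L0 @0x1A[4] → 0x28087  P=1,RW=1,US=1,PS=1
  ✓ 0x2851D (huge @L0)  — 1 lookups
#3 VA=0x603C0EB3C (w,kernel):
  L0 @0x1A[24] → 0x2A007  P=1,RW=1,US=1,PS=0
  L1 @0x2A[30] → 0x2C007  P=1,RW=1,US=1,PS=0
  L2 @0x2C[14] → 0x2E005  P=1,RW=0,US=1,PS=0
  ✗ PROTECTION_VIOLATION  [3 reads]
#4 VA=0x340000C2C (w,kernel):
  L0 @0x1A[13] → 0x31087  P=1,RW=1,US=1,PS=1
  ✓ 0x31C2C (huge @L0)  — 1 lookups
#5 VA=0x14320282A (w,user):
  L0 @0x1A[5] → 0x33007  P=1,RW=1,US=1,PS=0
  L1 @0x33[25] → 0x36007  P=1,RW=1,US=1,PS=0
  L2 @0x36[2] → 0x37007  P=1,RW=1,US=1,PS=0
  ✓ 0x3782A  — 3 lookups
#6 VA=0x4C2C11E6D (w,kernel):
  L0 @0x1A[19] → 0x3B007  P=1,RW=1,US=1,PS=0
  L1 @0x3B[22] → 0x3D007  P=1,RW=1,US=1,PS=0
  L2 @0x3D[17] → 0x3E007  P=1,RW=1,US=1,PS=0
  ✓ 0x3EE6D  — 3 lookups
#7 VA=0x442E0130F (r,kernel):
  L0 @0x1A[17] → 0x41007  P=1,RW=1,US=1,PS=0
  L1 @0x41[23] → 0x44007  P=1,RW=1,US=1,PS=0
  L2 @0x44[1] → 0x46007  P=1,RW=1,US=1,PS=0
  ✓ 0x4630F  — 3 lookups

Access #4 PA: 0x31C2C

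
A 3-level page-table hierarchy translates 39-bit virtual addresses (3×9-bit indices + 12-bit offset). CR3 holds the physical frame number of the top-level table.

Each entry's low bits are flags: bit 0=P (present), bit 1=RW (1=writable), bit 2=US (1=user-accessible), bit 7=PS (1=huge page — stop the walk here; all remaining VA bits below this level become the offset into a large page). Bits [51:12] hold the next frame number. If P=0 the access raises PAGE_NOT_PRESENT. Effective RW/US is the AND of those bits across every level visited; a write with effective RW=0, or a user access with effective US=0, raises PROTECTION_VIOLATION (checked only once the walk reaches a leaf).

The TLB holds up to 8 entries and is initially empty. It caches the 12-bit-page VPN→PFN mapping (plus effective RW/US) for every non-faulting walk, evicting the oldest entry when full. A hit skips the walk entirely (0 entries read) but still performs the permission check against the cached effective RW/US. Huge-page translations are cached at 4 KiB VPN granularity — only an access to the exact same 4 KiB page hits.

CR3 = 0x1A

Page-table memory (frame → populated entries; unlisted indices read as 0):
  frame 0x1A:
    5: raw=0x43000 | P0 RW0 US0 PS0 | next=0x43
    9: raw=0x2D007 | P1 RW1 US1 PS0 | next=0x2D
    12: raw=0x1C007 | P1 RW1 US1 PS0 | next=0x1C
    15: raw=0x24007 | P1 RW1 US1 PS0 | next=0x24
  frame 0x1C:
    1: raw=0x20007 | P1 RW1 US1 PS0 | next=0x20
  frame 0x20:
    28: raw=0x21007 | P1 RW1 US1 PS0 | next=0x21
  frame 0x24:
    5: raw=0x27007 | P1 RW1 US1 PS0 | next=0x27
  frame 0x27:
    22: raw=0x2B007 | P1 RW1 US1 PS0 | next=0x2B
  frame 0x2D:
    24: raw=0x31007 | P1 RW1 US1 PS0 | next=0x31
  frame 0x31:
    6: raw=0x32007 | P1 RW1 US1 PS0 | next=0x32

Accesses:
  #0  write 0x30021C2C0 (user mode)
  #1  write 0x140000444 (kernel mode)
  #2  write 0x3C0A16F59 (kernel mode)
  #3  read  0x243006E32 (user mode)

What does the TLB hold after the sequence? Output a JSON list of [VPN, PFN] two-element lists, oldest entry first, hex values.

Trace:
#0 VA=0x30021C2C0 (w,user):
  L0: frame=0x1A idx=12 entry=0x1C007 [P=1 RW=1 US=1 PS=0]
  L1: frame=0x1C idx=1 entry=0x20007 [P=1 RW=1 US=1 PS=0]
  L2: frame=0x20 idx=28 entry=0x21007 [P=1 RW=1 US=1 PS=0]
  ⇒ phys 0x212C0  [3 reads]
#1 VA=0x140000444 (w,kernel):
  L0: frame=0x1A idx=5 entry=0x43000 [P=0 RW=0 US=0 PS=0]
  ✗ PAGE_NOT_PRESENT  [1 reads]
#2 VA=0x3C0A16F59 (w,kernel):
  L0: frame=0x1A idx=15 entry=0x24007 [P=1 RW=1 US=1 PS=0]
  L1: frame=0x24 idx=5 entry=0x27007 [P=1 RW=1 US=1 PS=0]
  L2: frame=0x27 idx=22 entry=0x2B007 [P=1 RW=1 US=1 PS=0]
  ⇒ phys 0x2BF59  [3 reads]
#3 VA=0x243006E32 (r,user):
  L0: frame=0x1A idx=9 entry=0x2D007 [P=1 RW=1 US=1 PS=0]
  L1: frame=0x2D idx=24 entry=0x31007 [P=1 RW=1 US=1 PS=0]
  L2: frame=0x31 idx=6 entry=0x32007 [P=1 RW=1 US=1 PS=0]
  ⇒ phys 0x32E32  [3 reads]

TLB: [["0x30021C", "0x21"], ["0x3C0A16", "0x2B"], ["0x243006", "0x32"]]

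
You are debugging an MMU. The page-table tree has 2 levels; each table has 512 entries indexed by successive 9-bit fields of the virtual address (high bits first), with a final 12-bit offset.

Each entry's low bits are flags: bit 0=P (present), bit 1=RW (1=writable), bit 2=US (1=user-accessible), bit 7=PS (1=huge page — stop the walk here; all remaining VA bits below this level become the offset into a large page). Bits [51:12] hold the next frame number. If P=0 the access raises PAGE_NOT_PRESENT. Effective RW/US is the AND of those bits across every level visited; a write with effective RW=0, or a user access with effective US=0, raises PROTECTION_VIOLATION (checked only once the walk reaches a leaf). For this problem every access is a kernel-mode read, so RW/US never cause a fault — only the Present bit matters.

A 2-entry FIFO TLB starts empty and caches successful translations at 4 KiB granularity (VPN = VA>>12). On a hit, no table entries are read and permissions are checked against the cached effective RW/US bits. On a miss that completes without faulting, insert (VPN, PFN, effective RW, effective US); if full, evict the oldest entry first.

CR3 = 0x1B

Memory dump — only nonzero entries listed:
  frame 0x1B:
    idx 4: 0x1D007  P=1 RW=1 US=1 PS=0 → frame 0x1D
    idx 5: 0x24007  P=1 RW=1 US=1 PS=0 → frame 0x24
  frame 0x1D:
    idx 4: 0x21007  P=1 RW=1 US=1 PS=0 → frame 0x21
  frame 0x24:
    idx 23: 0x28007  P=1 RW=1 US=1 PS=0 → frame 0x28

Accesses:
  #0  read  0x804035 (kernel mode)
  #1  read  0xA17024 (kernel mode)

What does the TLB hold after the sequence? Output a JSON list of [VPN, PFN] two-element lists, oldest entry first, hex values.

Per-access translation:
#0 VA=0x804035 (r,kernel):
  lvl0: tbl 0x1B, slot 4 ⇒ 0x1D007 (P1/RW1/US1/PS0)
  lvl1: tbl 0x1D, slot 4 ⇒ 0x21007 (P1/RW1/US1/PS0)
  ✓ 0x21035  — 2 lookups
#1 VA=0xA17024 (r,kernel):
  lvl0: tbl 0x1B, slot 5 ⇒ 0x24007 (P1/RW1/US1/PS0)
  lvl1: tbl 0x24, slot 23 ⇒ 0x28007 (P1/RW1/US1/PS0)
  ✓ 0x28024  — 2 lookups

TLB: [["0x804", "0x21"], ["0xA17", "0x28"]]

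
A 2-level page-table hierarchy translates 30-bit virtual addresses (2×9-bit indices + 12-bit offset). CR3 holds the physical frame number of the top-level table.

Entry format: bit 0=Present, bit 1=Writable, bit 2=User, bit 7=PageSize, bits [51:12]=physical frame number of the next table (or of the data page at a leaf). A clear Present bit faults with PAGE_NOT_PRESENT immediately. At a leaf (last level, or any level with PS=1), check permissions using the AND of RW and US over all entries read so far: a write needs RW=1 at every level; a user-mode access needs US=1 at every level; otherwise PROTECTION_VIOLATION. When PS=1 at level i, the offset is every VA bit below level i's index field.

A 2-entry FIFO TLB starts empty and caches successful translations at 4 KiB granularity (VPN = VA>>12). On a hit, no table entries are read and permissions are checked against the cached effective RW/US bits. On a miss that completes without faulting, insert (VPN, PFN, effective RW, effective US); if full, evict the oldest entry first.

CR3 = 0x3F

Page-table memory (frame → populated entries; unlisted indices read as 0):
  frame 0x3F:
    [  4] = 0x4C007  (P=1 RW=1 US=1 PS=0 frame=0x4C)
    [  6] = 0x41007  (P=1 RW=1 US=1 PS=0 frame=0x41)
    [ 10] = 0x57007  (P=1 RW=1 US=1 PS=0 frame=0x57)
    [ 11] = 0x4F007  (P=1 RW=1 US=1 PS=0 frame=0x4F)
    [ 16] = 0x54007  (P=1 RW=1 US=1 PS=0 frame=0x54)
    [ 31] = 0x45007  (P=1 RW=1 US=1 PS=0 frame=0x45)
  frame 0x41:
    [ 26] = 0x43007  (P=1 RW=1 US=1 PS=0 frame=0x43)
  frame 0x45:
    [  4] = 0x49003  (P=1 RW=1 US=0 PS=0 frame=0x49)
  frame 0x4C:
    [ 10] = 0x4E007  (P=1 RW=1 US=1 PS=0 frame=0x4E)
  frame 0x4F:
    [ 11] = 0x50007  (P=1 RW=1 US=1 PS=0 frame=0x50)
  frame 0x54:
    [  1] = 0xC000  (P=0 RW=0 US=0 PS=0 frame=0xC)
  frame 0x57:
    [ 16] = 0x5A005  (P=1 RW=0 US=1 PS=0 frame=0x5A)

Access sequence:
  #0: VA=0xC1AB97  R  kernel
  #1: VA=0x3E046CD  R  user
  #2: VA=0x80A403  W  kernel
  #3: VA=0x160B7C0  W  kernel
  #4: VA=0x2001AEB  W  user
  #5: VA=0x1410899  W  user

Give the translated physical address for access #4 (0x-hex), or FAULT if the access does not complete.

Trace:
#0 VA=0xC1AB97 (r,kernel):
  L0: frame=0x3F idx=6 entry=0x41007 [P=1 RW=1 US=1 PS=0]
  L1: frame=0x41 idx=26 entry=0x43007 [P=1 RW=1 US=1 PS=0]
  ✓ 0x43B97  — 2 lookups
#1 VA=0x3E046CD (r,user):
  L0: frame=0x3F idx=31 entry=0x45007 [P=1 RW=1 US=1 PS=0]
  L1: frame=0x45 idx=4 entry=0x49003 [P=1 RW=1 US=0 PS=0]
  → PROTECTION_VIOLATION  (2 entries read)
#2 VA=0x80A403 (w,kernel):
  L0: frame=0x3F idx=4 entry=0x4C007 [P=1 RW=1 US=1 PS=0]
  L1: frame=0x4C idx=10 entry=0x4E007 [P=1 RW=1 US=1 PS=0]
  ✓ 0x4E403  — 2 lookups
#3 VA=0x160B7C0 (w,kernel):
  L0: frame=0x3F idx=11 entry=0x4F007 [P=1 RW=1 US=1 PS=0]
  L1: frame=0x4F idx=11 entry=0x50007 [P=1 RW=1 US=1 PS=0]
  ✓ 0x507C0  — 2 lookups
#4 VA=0x2001AEB (w,user):
  L0: frame=0x3F idx=16 entry=0x54007 [P=1 RW=1 US=1 PS=0]
  L1: frame=0x54 idx=1 entry=0xC000 [P=0 RW=0 US=0 PS=0]
  → PAGE_NOT_PRESENT  (2 entries read)
#5 VA=0x1410899 (w,user):
  L0: frame=0x3F idx=10 entry=0x57007 [P=1 RW=1 US=1 PS=0]
  L1: frame=0x57 idx=16 entry=0x5A005 [P=1 RW=0 US=1 PS=0]
  → PROTECTION_VIOLATION  (2 entries read)

Access #4 PA: FAULT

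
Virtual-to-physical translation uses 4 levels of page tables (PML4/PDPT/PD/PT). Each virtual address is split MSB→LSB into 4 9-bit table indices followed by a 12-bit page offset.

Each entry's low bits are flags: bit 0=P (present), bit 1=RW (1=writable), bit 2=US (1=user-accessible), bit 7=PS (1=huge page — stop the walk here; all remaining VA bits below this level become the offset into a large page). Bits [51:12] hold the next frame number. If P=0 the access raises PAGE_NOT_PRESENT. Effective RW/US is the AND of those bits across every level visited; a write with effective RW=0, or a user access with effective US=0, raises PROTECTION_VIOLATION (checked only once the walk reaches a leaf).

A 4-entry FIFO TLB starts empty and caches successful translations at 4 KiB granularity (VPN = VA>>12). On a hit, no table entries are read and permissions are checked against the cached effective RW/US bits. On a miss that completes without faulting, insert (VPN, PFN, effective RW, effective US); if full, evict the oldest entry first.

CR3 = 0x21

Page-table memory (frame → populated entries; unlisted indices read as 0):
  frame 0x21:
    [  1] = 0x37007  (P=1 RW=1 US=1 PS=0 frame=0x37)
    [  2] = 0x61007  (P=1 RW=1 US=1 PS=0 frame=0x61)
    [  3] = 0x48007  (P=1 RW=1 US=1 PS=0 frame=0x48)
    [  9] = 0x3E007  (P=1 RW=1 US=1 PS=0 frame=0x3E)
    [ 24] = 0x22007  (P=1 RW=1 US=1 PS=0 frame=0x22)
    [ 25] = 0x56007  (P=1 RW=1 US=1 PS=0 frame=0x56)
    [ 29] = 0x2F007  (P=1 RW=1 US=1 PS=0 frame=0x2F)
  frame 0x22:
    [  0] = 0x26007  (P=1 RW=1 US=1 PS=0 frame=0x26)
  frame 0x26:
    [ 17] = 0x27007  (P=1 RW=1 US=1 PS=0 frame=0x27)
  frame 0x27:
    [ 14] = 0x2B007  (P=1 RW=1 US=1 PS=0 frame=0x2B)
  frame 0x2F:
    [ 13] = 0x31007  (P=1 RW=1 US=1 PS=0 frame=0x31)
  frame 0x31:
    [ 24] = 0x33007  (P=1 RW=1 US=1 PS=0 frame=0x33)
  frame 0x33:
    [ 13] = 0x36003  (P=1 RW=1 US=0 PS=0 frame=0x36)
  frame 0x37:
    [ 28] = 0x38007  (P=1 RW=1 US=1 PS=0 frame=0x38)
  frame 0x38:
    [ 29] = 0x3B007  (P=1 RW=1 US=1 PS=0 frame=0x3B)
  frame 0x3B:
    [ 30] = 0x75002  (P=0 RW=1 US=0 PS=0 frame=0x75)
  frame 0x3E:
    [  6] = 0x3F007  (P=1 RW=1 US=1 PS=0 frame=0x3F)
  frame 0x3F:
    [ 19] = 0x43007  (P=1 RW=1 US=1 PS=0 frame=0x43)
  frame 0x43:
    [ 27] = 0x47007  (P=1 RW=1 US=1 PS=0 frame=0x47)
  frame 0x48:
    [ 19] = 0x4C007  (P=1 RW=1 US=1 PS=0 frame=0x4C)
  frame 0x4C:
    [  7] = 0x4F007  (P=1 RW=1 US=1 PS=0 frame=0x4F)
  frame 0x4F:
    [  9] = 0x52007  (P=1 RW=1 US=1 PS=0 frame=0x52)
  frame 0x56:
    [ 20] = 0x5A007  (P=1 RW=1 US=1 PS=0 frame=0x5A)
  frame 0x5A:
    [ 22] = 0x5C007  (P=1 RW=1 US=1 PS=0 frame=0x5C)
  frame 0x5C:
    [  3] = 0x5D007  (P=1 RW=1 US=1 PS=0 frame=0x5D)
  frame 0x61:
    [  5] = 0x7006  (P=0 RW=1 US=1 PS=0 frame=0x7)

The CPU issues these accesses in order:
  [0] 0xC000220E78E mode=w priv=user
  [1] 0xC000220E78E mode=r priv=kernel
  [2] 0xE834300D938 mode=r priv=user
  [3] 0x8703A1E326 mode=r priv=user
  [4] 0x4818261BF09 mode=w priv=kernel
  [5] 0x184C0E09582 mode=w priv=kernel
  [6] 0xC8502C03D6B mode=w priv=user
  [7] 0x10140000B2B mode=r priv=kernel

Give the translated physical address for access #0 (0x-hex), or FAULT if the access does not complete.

Walk each access:
#0 VA=0xC000220E78E (w,user):
  L0 @0x21[24] → 0x22007  P=1,RW=1,US=1,PS=0
  L1 @0x22[0] → 0x26007  P=1,RW=1,US=1,PS=0
  L2 @0x26[17] → 0x27007  P=1,RW=1,US=1,PS=0
  L3 @0x27[14] → 0x2B007  P=1,RW=1,US=1,PS=0
  ⇒ phys 0x2B78E  [4 reads]
#1 VA=0xC000220E78E (r,kernel):
  TLB hit vpn=0xC000220E → PA=0x2B78E
#2 VA=0xE834300D938 (r,user):
  L0 @0x21[29] → 0x2F007  P=1,RW=1,US=1,PS=0
  L1 @0x2F[13] → 0x31007  P=1,RW=1,US=1,PS=0
  L2 @0x31[24] → 0x33007  P=1,RW=1,US=1,PS=0
  L3 @0x33[13] → 0x36003  P=1,RW=1,US=0,PS=0
  ⇒ fault: PROTECTION_VIOLATION  — 4 lookups
#3 VA=0x8703A1E326 (r,user):
  L0 @0x21[1] → 0x37007  P=1,RW=1,US=1,PS=0
  L1 @0x37[28] → 0x38007  P=1,RW=1,US=1,PS=0
  L2 @0x38[29] → 0x3B007  P=1,RW=1,US=1,PS=0
  L3 @0x3B[30] → 0x75002  P=0,RW=1,US=0,PS=0
  ⇒ fault: PAGE_NOT_PRESENT  — 4 lookups
#4 VA=0x4818261BF09 (w,kernel):
  L0 @0x21[9] → 0x3E007  P=1,RW=1,US=1,PS=0
  L1 @0x3E[6] → 0x3F007  P=1,RW=1,US=1,PS=0
  L2 @0x3F[19] → 0x43007  P=1,RW=1,US=1,PS=0
  L3 @0x43[27] → 0x47007  P=1,RW=1,US=1,PS=0
  ⇒ phys 0x47F09  [4 reads]
#5 VA=0x184C0E09582 (w,kernel):
  L0 @0x21[3] → 0x48007  P=1,RW=1,US=1,PS=0
  L1 @0x48[19] → 0x4C007  P=1,RW=1,US=1,PS=0
  L2 @0x4C[7] → 0x4F007  P=1,RW=1,US=1,PS=0
  L3 @0x4F[9] → 0x52007  P=1,RW=1,US=1,PS=0
  ⇒ phys 0x52582  [4 reads]
#6 VA=0xC8502C03D6B (w,user):
  L0 @0x21[25] → 0x56007  P=1,RW=1,US=1,PS=0
  L1 @0x56[20] → 0x5A007  P=1,RW=1,US=1,PS=0
  L2 @0x5A[22] → 0x5C007  P=1,RW=1,US=1,PS=0
  L3 @0x5C[3] → 0x5D007  P=1,RW=1,US=1,PS=0
  ⇒ phys 0x5DD6B  [4 reads]
#7 VA=0x10140000B2B (r,kernel):
  L0 @0x21[2] → 0x61007  P=1,RW=1,US=1,PS=0
  L1 @0x61[5] → 0x7006  P=0,RW=1,US=1,PS=0
  ⇒ fault: PAGE_NOT_PRESENT  — 2 lookups

Access #0 PA: 0x2B78E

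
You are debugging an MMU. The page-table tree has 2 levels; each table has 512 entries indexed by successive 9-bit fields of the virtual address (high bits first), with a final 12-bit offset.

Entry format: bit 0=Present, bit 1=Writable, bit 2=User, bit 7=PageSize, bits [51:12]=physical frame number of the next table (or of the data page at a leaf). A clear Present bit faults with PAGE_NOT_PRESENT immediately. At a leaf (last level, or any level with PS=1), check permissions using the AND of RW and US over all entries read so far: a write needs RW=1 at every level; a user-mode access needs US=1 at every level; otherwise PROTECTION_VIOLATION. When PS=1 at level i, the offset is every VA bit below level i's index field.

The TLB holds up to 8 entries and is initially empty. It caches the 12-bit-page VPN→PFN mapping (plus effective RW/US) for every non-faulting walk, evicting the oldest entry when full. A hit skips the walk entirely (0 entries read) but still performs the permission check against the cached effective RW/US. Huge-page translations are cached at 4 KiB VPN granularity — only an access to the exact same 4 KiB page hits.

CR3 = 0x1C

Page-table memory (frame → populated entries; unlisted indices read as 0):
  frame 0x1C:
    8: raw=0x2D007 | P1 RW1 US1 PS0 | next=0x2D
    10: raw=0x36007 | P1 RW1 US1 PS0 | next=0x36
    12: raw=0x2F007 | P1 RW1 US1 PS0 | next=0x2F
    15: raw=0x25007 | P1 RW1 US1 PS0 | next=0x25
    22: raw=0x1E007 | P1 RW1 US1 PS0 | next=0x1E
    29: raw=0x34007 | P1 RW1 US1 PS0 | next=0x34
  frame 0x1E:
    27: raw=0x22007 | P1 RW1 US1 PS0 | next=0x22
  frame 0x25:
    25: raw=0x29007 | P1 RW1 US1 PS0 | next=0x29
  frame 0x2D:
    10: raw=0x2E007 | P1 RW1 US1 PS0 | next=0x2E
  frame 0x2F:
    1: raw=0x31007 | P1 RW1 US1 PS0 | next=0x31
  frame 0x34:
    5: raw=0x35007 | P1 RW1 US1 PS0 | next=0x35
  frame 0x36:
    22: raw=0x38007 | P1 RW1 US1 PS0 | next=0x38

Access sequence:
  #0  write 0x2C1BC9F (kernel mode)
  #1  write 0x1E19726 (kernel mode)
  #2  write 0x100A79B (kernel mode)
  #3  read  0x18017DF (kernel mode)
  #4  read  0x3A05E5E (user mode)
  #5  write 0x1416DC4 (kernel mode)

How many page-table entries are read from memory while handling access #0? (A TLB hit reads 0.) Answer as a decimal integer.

Walk each access:
#0 VA=0x2C1BC9F (w,kernel):
  [0] read 0x1C idx=22: raw=0x1E007 flags P=1 W=1 U=1 S=0
  [1] read 0x1E idx=27: raw=0x22007 flags P=1 W=1 U=1 S=0
  ⇒ phys 0x22C9F  [2 reads]
#1 VA=0x1E19726 (w,kernel):
  [0] read 0x1C idx=15: raw=0x25007 flags P=1 W=1 U=1 S=0
  [1] read 0x25 idx=25: raw=0x29007 flags P=1 W=1 U=1 S=0
  ⇒ phys 0x29726  [2 reads]
#2 VA=0x100A79B (w,kernel):
  [0] read 0x1C idx=8: raw=0x2D007 flags P=1 W=1 U=1 S=0
  [1] read 0x2D idx=10: raw=0x2E007 flags P=1 W=1 U=1 S=0
  ⇒ phys 0x2E79B  [2 reads]
#3 VA=0x18017DF (r,kernel):
  [0] read 0x1C idx=12: raw=0x2F007 flags P=1 W=1 U=1 S=0
  [1] read 0x2F idx=1: raw=0x31007 flags P=1 W=1 U=1 S=0
  ⇒ phys 0x317DF  [2 reads]
#4 VA=0x3A05E5E (r,user):
  [0] read 0x1C idx=29: raw=0x34007 flags P=1 W=1 U=1 S=0
  [1] read 0x34 idx=5: raw=0x35007 flags P=1 W=1 U=1 S=0
  ⇒ phys 0x35E5E  [2 reads]
#5 VA=0x1416DC4 (w,kernel):
  [0] read 0x1C idx=10: raw=0x36007 flags P=1 W=1 U=1 S=0
  [1] read 0x36 idx=22: raw=0x38007 flags P=1 W=1 U=1 S=0
  ⇒ phys 0x38DC4  [2 reads]

Entries read for #0: 2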